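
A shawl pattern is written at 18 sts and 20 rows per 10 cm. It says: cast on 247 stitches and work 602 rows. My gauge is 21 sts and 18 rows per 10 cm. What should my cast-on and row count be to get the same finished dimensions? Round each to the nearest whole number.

Stitches: 247 × 21/18 = 288.17 → 288.
Rows: 602 × 18/20 = 541.80 → 542.

Cast on 288 stitches; work 542 rows.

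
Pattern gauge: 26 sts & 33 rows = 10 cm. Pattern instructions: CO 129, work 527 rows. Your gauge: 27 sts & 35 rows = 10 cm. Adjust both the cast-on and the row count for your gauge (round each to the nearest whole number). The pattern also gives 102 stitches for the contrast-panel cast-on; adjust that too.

Stitches: 129 × 27/26 = 133.96 → 134.
Rows: 527 × 35/33 = 558.94 → 559.
contrast-panel cast-on: 102 × 27/26 = 105.92 → 106.

Cast on 134 stitches; work 559 rows; contrast-panel cast-on 106 stitches.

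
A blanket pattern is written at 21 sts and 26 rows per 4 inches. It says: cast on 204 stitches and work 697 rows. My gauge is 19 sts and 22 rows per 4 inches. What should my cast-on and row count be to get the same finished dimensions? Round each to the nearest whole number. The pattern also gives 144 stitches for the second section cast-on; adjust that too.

Cast on 185 stitches; work 590 rows; second section cast-on 130 stitches.

Stitches: 204 × 19/21 = 184.57 → 185.
Rows: 697 × 22/26 = 589.77 → 590.
second section cast-on: 144 × 19/21 = 130.29 → 130.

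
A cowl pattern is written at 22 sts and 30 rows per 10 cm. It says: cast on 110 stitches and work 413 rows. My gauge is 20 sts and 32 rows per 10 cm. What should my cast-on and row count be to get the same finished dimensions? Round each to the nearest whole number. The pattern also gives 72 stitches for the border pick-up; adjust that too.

Cast on 100 stitches; work 441 rows; border pick-up 65 stitches.

Stitches: 110 × 20/22 = 100.00 → 100.
Rows: 413 × 32/30 = 440.53 → 441.
border pick-up: 72 × 20/22 = 65.45 → 65.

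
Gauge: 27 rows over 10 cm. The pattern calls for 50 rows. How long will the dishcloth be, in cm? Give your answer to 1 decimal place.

27 rows / 10 cm = 2.7 rows per cm.
50 / 2.7 = 18.52 cm.

18.5 cm.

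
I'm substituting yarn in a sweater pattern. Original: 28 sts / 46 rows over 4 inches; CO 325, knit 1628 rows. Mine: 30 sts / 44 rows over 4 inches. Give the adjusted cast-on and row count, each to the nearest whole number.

Cast on 348 stitches; work 1557 rows.

Stitches: 325 × 30/28 = 348.21 → 348.
Rows: 1628 × 44/46 = 1557.22 → 1557.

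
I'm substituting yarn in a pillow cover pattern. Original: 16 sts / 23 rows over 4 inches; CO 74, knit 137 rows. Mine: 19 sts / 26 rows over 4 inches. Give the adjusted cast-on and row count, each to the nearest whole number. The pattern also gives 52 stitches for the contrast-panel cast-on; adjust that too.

Cast on 88 stitches; work 155 rows; contrast-panel cast-on 62 stitches.

Stitches: 74 × 19/16 = 87.88 → 88.
Rows: 137 × 26/23 = 154.87 → 155.
contrast-panel cast-on: 52 × 19/16 = 61.75 → 62.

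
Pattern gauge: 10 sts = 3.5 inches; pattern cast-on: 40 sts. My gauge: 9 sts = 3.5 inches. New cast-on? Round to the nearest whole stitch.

Scale factor = 9 / 10 = 0.900.
40 × 9 / 10 = 36.00 sts.

Cast on 36 stitches.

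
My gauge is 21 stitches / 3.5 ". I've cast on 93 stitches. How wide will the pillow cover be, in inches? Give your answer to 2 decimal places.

21 stitches / 3.5 inch = 6 stitches per inch.
93 / 6 = 15.500 inches.

15.50 inches.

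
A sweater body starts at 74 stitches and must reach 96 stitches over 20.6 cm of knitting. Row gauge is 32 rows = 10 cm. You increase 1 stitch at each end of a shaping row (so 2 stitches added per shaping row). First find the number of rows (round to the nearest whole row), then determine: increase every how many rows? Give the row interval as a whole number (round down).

Increase every 6th row.

Rows = 20.6 × 3.2 = 65.9 → 66 rows.
Stitches to add: 22 → 11 shaping rows (at 2 st each).
66 / 11 = 6.00 → every 6 rows.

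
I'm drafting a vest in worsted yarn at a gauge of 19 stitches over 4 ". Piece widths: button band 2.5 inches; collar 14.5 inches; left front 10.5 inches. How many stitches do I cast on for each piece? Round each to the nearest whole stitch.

button band 12; collar 69; left front 50.

Rate = 19/4 = 4.75 sts per in.
button band: 2.5 × 4.75 = 11.88 → 12.
collar: 14.5 × 4.75 = 68.88 → 69.
left front: 10.5 × 4.75 = 49.88 → 50.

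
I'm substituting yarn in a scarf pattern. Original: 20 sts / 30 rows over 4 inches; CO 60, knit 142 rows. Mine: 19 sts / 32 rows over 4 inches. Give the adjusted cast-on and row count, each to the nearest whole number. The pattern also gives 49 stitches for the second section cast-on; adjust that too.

Stitches: 60 × 19/20 = 57.00 → 57.
Rows: 142 × 32/30 = 151.47 → 151.
second section cast-on: 49 × 19/20 = 46.55 → 47.

Cast on 57 stitches; work 151 rows; second section cast-on 47 stitches.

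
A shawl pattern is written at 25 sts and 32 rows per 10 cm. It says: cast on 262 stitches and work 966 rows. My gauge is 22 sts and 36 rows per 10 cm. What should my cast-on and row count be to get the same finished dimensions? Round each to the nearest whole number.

Cast on 231 stitches; work 1087 rows.

Stitches: 262 × 22/25 = 230.56 → 231.
Rows: 966 × 36/32 = 1086.75 → 1087.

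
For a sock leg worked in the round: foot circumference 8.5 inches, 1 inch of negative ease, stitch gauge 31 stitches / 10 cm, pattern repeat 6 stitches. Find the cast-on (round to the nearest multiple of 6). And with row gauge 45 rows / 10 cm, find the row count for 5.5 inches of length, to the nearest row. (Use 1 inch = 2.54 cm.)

Cast on 60 stitches; work 63 rows.

Finished = 8.5 − 1 = 7.5 inches.
7.5 inches × 2.54 = 19.05 cm.
31/10 = 3.1 sts per cm; 19.05 × 3.1 = 59.05 sts.
Nearest multiple of 6 → 60.
5.5 inches = 13.97 cm; × 4.5 = 62.87 → 63 rows.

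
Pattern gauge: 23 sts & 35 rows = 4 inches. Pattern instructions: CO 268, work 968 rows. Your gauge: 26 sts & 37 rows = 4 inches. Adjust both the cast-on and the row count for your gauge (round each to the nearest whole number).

Cast on 303 stitches; work 1023 rows.

Stitches: 268 × 26/23 = 302.96 → 303.
Rows: 968 × 37/35 = 1023.31 → 1023.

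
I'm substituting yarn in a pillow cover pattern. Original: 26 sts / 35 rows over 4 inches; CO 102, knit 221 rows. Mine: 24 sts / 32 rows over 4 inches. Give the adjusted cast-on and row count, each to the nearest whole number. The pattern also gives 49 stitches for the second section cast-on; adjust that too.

Stitches: 102 × 24/26 = 94.15 → 94.
Rows: 221 × 32/35 = 202.06 → 202.
second section cast-on: 49 × 24/26 = 45.23 → 45.

Cast on 94 stitches; work 202 rows; second section cast-on 45 stitches.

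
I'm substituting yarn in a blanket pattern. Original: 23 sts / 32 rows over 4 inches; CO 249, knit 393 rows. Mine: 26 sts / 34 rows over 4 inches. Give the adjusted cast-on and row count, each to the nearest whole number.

Cast on 281 stitches; work 418 rows.

Stitches: 249 × 26/23 = 281.48 → 281.
Rows: 393 × 34/32 = 417.56 → 418.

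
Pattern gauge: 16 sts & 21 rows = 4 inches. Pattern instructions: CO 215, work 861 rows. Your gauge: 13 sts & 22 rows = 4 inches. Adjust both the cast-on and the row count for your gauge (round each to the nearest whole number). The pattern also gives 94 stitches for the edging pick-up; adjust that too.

Cast on 175 stitches; work 902 rows; edging pick-up 76 stitches.

Stitches: 215 × 13/16 = 174.69 → 175.
Rows: 861 × 22/21 = 902.00 → 902.
edging pick-up: 94 × 13/16 = 76.38 → 76.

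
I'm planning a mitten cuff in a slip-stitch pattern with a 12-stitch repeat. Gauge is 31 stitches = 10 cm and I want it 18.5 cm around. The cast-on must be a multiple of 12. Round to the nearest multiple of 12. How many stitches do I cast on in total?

CO 60 sts.

31 / 10 = 3.1 sts per cm.
18.5 × 3.1 = 57.35 sts.
Nearest multiple of 12: 60.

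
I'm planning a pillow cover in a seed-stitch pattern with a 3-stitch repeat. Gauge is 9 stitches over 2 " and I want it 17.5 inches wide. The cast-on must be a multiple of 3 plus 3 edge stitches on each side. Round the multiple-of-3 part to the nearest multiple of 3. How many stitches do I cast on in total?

9 / 2 = 4.5 sts per inch.
17.5 × 4.5 = 78.75 sts.
Less 6 edge sts → 72.75 for the repeat.
Nearest multiple of 3: 72.
Add back 6 edge sts → 78.

78 stitches.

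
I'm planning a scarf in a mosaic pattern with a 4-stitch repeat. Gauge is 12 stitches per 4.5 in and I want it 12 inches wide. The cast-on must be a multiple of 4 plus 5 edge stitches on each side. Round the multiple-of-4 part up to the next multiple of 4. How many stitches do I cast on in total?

12 / 4.5 = 2.667 sts per inch.
12 × 2.667 = 32.00 sts.
Less 10 edge sts → 22.00 for the repeat.
Next multiple of 4: 24.
Add back 10 edge sts → 34.

Cast on 34 stitches.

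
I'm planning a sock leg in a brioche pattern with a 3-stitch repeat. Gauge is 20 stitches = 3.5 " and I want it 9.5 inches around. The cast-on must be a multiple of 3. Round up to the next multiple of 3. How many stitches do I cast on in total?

20 / 3.5 = 5.714 sts per inch.
9.5 × 5.714 = 54.29 sts.
Next multiple of 3: 57.

Cast on 57 stitches.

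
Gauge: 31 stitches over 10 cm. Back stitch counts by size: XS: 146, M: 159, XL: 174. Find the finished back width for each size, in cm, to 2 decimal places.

XS 47.10 cm; M 51.29 cm; XL 56.13 cm.

31/10 = 3.1 sts per cm.
XS: 146 / 3.1 = 47.097 → 47.10 cm.
M: 159 / 3.1 = 51.290 → 51.29 cm.
XL: 174 / 3.1 = 56.129 → 56.13 cm.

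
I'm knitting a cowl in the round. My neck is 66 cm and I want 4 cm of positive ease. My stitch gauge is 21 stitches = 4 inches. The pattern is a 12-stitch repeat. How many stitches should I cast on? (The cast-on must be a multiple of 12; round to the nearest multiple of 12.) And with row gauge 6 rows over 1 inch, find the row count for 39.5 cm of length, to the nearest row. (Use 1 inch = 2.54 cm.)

Finished = 66 + 4 = 70 cm.
70 cm × 1/2.54 = 27.56 inches.
21/4 = 5.25 sts per in; 27.56 × 5.25 = 144.69 sts.
Nearest multiple of 12 → 144.
39.5 cm = 15.55 inches; × 6 = 93.31 → 93 rows.

Cast on 144 stitches; work 93 rows.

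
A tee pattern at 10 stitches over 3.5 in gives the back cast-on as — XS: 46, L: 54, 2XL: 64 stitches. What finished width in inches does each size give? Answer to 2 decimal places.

XS 16.10 inches; L 18.90 inches; 2XL 22.40 inches.

10/3.5 = 2.857 sts per in.
XS: 46 / 2.857 = 16.100 → 16.10 in.
L: 54 / 2.857 = 18.900 → 18.90 in.
2XL: 64 / 2.857 = 22.400 → 22.40 in.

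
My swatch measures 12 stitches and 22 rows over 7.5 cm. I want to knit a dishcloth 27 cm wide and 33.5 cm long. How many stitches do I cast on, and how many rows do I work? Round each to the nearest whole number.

Cast on 43 stitches and work 98 rows.

Stitch gauge = 12/7.5 = 1.6 sts/cm; 27 × 1.6 = 43.20 → 43 sts.
Row gauge = 22/7.5 = 2.933 rows/cm; 33.5 × 2.933 = 98.27 → 98 rows.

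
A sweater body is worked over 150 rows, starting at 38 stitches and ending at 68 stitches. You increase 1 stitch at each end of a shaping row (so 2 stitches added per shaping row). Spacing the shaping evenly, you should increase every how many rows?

Increase every 10th row.

Stitches to add: |68 − 38| = 30.
Shaping rows needed: 30 / 2 = 15.
150 rows / 15 = every 10 rows.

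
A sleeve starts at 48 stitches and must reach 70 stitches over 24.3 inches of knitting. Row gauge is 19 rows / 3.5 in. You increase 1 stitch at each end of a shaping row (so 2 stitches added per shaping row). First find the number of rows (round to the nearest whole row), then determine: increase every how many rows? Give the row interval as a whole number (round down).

Rows = 24.3 × 5.429 = 131.9 → 132 rows.
Stitches to add: 22 → 11 shaping rows (at 2 st each).
132 / 11 = 12.00 → every 12 rows.

Increase every 12th row.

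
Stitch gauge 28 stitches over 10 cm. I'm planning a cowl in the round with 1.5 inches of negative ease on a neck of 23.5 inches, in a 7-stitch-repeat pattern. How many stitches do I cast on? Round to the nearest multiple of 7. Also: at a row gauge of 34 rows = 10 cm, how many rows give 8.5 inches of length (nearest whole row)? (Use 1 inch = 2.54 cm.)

Finished = 23.5 − 1.5 = 22 inches.
22 inches × 2.54 = 55.88 cm.
28/10 = 2.8 sts per cm; 55.88 × 2.8 = 156.46 sts.
Nearest multiple of 7 → 154.
8.5 inches = 21.59 cm; × 3.4 = 73.41 → 73 rows.

Cast on 154 stitches; work 73 rows.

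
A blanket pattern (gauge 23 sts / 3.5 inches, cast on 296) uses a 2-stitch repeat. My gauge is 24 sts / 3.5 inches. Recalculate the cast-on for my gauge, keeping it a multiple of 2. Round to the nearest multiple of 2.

296 × 24 / 23 = 308.87.
Nearest multiple of 2: 308.

Cast on 308 stitches.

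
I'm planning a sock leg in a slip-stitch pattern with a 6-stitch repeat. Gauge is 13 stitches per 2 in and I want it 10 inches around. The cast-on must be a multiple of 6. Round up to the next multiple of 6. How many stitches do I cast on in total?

CO 66 sts.

13 / 2 = 6.5 sts per inch.
10 × 6.5 = 65.00 sts.
Next multiple of 6: 66.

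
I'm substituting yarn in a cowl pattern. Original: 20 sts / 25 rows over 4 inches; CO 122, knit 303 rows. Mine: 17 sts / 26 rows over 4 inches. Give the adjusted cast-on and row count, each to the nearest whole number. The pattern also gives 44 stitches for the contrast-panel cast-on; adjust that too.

Stitches: 122 × 17/20 = 103.70 → 104.
Rows: 303 × 26/25 = 315.12 → 315.
contrast-panel cast-on: 44 × 17/20 = 37.40 → 37.

Cast on 104 stitches; work 315 rows; contrast-panel cast-on 37 stitches.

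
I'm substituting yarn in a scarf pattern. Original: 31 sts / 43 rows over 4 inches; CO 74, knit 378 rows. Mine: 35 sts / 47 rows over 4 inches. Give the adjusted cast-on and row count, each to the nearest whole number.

Stitches: 74 × 35/31 = 83.55 → 84.
Rows: 378 × 47/43 = 413.16 → 413.

Cast on 84 stitches; work 413 rows.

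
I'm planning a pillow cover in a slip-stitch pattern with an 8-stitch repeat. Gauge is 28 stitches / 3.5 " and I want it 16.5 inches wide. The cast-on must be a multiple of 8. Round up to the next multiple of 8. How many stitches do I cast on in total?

Cast on 136 stitches.

28 / 3.5 = 8 sts per inch.
16.5 × 8 = 132.00 sts.
Next multiple of 8: 136.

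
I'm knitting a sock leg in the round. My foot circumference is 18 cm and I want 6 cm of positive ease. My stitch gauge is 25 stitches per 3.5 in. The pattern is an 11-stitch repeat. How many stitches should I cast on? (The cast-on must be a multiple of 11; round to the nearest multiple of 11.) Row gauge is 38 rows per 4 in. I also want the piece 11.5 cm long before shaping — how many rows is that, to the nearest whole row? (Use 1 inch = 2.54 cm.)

Cast on 66 stitches; work 43 rows.

Finished = 18 + 6 = 24 cm.
24 cm × 1/2.54 = 9.45 inches.
25/3.5 = 7.143 sts per in; 9.45 × 7.143 = 67.49 sts.
Nearest multiple of 11 → 66.
11.5 cm = 4.53 inches; × 9.5 = 43.01 → 43 rows.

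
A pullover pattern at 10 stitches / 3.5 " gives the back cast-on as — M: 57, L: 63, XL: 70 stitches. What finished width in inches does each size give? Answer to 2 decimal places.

10/3.5 = 2.857 sts per in.
M: 57 / 2.857 = 19.950 → 19.95 in.
L: 63 / 2.857 = 22.050 → 22.05 in.
XL: 70 / 2.857 = 24.500 → 24.50 in.

M 19.95 inches; L 22.05 inches; XL 24.50 inches.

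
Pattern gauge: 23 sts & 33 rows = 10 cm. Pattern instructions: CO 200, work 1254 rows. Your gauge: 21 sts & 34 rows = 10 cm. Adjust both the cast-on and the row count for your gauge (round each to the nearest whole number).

Stitches: 200 × 21/23 = 182.61 → 183.
Rows: 1254 × 34/33 = 1292.00 → 1292.

Cast on 183 stitches; work 1292 rows.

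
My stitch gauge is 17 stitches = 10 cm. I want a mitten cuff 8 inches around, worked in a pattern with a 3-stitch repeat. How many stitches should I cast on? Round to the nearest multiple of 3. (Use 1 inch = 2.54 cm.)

36 stitches.

8 in = 8 × 2.54 = 20.32 cm.
17 / 10 = 1.7 sts/cm.
20.32 × 1.7 = 34.54 sts.
→ 36.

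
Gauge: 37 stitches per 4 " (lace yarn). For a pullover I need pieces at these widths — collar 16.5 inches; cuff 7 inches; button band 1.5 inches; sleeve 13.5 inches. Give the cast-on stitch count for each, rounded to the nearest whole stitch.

collar 153; cuff 65; button band 14; sleeve 125.

Rate = 37/4 = 9.25 sts per in.
collar: 16.5 × 9.25 = 152.62 → 153.
cuff: 7 × 9.25 = 64.75 → 65.
button band: 1.5 × 9.25 = 13.88 → 14.
sleeve: 13.5 × 9.25 = 124.88 → 125.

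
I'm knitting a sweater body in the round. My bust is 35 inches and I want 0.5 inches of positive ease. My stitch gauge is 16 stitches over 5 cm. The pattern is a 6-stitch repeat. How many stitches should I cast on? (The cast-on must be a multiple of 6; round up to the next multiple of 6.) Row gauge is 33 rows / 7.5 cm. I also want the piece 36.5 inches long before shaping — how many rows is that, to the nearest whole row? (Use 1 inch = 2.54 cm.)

Cast on 294 stitches; work 408 rows.

Finished = 35 + 0.5 = 35.5 inches.
35.5 inches × 2.54 = 90.17 cm.
16/5 = 3.2 sts per cm; 90.17 × 3.2 = 288.54 sts.
Next multiple of 6 → 294.
36.5 inches = 92.71 cm; × 4.4 = 407.92 → 408 rows.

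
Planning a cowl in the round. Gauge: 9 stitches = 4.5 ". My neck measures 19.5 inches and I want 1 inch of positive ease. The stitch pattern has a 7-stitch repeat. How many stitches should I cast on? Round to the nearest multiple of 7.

Cast on 42 stitches.

Finished = 19.5 + 1 = 20.5 inches.
9 / 4.5 = 2 sts/in.
20.5 × 2 = 41.00 sts.
Nearest multiple of 7: 42.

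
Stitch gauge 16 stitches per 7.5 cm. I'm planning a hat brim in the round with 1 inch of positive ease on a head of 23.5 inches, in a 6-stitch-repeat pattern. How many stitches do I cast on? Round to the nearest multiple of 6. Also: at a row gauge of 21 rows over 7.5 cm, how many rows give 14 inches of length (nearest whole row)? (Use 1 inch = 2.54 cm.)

Cast on 132 stitches; work 100 rows.

Finished = 23.5 + 1 = 24.5 inches.
24.5 inches × 2.54 = 62.23 cm.
16/7.5 = 2.133 sts per cm; 62.23 × 2.133 = 132.76 sts.
Nearest multiple of 6 → 132.
14 inches = 35.56 cm; × 2.8 = 99.57 → 100 rows.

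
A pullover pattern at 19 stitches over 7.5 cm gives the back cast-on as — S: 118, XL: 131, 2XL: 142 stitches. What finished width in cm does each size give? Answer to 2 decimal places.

S 46.58 cm; XL 51.71 cm; 2XL 56.05 cm.

19/7.5 = 2.533 sts per cm.
S: 118 / 2.533 = 46.579 → 46.58 cm.
XL: 131 / 2.533 = 51.711 → 51.71 cm.
2XL: 142 / 2.533 = 56.053 → 56.05 cm.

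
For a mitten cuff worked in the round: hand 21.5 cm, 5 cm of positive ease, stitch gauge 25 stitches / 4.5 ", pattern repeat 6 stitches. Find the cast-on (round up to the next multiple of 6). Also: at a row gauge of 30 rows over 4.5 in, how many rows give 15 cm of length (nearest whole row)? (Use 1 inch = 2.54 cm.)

Finished = 21.5 + 5 = 26.5 cm.
26.5 cm × 1/2.54 = 10.43 inches.
25/4.5 = 5.556 sts per in; 10.43 × 5.556 = 57.96 sts.
Next multiple of 6 → 60.
15 cm = 5.91 inches; × 6.667 = 39.37 → 39 rows.

Cast on 60 stitches; work 39 rows.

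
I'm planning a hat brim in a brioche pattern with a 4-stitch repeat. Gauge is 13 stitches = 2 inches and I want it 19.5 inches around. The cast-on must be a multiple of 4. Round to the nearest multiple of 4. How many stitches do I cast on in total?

13 / 2 = 6.5 sts per inch.
19.5 × 6.5 = 126.75 sts.
Nearest multiple of 4: 128.

CO 128 sts.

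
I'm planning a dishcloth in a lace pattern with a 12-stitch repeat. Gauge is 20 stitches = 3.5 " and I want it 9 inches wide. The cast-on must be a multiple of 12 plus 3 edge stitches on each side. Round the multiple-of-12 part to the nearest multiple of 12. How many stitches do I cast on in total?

Cast on 54 stitches.

20 / 3.5 = 5.714 sts per inch.
9 × 5.714 = 51.43 sts.
Less 6 edge sts → 45.43 for the repeat.
Nearest multiple of 12: 48.
Add back 6 edge sts → 54.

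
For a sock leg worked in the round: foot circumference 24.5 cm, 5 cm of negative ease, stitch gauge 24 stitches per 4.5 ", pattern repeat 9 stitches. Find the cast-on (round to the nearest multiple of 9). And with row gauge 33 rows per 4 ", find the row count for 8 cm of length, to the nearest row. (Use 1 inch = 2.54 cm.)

Finished = 24.5 − 5 = 19.5 cm.
19.5 cm × 1/2.54 = 7.68 inches.
24/4.5 = 5.333 sts per in; 7.68 × 5.333 = 40.94 sts.
Nearest multiple of 9 → 45.
8 cm = 3.15 inches; × 8.25 = 25.98 → 26 rows.

Cast on 45 stitches; work 26 rows.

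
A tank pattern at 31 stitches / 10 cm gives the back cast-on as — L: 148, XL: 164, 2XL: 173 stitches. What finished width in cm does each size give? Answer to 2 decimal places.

L 47.74 cm; XL 52.90 cm; 2XL 55.81 cm.

31/10 = 3.1 sts per cm.
L: 148 / 3.1 = 47.742 → 47.74 cm.
XL: 164 / 3.1 = 52.903 → 52.90 cm.
2XL: 173 / 3.1 = 55.806 → 55.81 cm.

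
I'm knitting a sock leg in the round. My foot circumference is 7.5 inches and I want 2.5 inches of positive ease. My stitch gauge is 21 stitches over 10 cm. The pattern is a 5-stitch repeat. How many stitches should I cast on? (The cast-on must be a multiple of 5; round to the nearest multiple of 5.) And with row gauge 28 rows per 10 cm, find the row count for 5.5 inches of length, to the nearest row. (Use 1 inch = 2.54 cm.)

Finished = 7.5 + 2.5 = 10 inches.
10 inches × 2.54 = 25.40 cm.
21/10 = 2.1 sts per cm; 25.40 × 2.1 = 53.34 sts.
Nearest multiple of 5 → 55.
5.5 inches = 13.97 cm; × 2.8 = 39.12 → 39 rows.

Cast on 55 stitches; work 39 rows.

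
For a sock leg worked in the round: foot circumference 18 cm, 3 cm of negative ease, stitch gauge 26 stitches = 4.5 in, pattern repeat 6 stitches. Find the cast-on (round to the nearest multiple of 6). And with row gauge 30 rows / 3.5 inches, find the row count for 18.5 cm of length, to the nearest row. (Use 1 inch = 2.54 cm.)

Finished = 18 − 3 = 15 cm.
15 cm × 1/2.54 = 5.91 inches.
26/4.5 = 5.778 sts per in; 5.91 × 5.778 = 34.12 sts.
Nearest multiple of 6 → 36.
18.5 cm = 7.28 inches; × 8.571 = 62.43 → 62 rows.

Cast on 36 stitches; work 62 rows.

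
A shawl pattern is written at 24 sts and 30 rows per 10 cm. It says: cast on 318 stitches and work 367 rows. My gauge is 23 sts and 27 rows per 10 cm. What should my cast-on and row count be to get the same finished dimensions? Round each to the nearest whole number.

Stitches: 318 × 23/24 = 304.75 → 305.
Rows: 367 × 27/30 = 330.30 → 330.

Cast on 305 stitches; work 330 rows.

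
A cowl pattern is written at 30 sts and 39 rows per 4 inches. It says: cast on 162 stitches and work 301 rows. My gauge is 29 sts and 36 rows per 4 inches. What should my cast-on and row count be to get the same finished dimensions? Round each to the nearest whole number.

Stitches: 162 × 29/30 = 156.60 → 157.
Rows: 301 × 36/39 = 277.85 → 278.

Cast on 157 stitches; work 278 rows.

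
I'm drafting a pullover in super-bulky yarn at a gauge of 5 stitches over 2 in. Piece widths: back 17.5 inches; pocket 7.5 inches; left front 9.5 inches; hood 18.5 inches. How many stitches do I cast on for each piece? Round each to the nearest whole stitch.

back 44; pocket 19; left front 24; hood 46.

Rate = 5/2 = 2.5 sts per in.
back: 17.5 × 2.5 = 43.75 → 44.
pocket: 7.5 × 2.5 = 18.75 → 19.
left front: 9.5 × 2.5 = 23.75 → 24.
hood: 18.5 × 2.5 = 46.25 → 46.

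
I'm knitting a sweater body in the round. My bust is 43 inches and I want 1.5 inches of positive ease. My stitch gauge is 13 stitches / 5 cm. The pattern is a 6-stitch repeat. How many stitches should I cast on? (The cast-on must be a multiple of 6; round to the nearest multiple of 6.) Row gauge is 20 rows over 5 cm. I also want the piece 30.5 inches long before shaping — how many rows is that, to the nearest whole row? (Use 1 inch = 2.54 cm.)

Cast on 294 stitches; work 310 rows.

Finished = 43 + 1.5 = 44.5 inches.
44.5 inches × 2.54 = 113.03 cm.
13/5 = 2.6 sts per cm; 113.03 × 2.6 = 293.88 sts.
Nearest multiple of 6 → 294.
30.5 inches = 77.47 cm; × 4 = 309.88 → 310 rows.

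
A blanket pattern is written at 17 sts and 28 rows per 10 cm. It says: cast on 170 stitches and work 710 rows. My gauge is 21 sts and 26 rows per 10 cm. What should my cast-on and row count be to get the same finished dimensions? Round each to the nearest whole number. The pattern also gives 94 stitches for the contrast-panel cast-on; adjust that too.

Cast on 210 stitches; work 659 rows; contrast-panel cast-on 116 stitches.

Stitches: 170 × 21/17 = 210.00 → 210.
Rows: 710 × 26/28 = 659.29 → 659.
contrast-panel cast-on: 94 × 21/17 = 116.12 → 116.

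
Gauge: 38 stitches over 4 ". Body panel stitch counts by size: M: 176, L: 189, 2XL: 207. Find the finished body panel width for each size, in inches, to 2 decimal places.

38/4 = 9.5 sts per in.
M: 176 / 9.5 = 18.526 → 18.53 in.
L: 189 / 9.5 = 19.895 → 19.89 in.
2XL: 207 / 9.5 = 21.789 → 21.79 in.

M 18.53 inches; L 19.89 inches; 2XL 21.79 inches.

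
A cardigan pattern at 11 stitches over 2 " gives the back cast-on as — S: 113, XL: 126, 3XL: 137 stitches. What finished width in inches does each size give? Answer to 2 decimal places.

S 20.55 inches; XL 22.91 inches; 3XL 24.91 inches.

11/2 = 5.5 sts per in.
S: 113 / 5.5 = 20.545 → 20.55 in.
XL: 126 / 5.5 = 22.909 → 22.91 in.
3XL: 137 / 5.5 = 24.909 → 24.91 in.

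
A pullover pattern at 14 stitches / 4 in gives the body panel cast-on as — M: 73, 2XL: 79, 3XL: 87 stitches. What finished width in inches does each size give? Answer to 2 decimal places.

14/4 = 3.5 sts per in.
M: 73 / 3.5 = 20.857 → 20.86 in.
2XL: 79 / 3.5 = 22.571 → 22.57 in.
3XL: 87 / 3.5 = 24.857 → 24.86 in.

M 20.86 inches; 2XL 22.57 inches; 3XL 24.86 inches.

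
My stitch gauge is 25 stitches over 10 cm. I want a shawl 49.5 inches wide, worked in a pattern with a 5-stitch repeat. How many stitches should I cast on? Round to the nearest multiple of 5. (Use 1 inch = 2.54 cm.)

CO 315 sts.

49.5 in = 49.5 × 2.54 = 125.73 cm.
25 / 10 = 2.5 sts/cm.
125.73 × 2.5 = 314.32 sts.
→ 315.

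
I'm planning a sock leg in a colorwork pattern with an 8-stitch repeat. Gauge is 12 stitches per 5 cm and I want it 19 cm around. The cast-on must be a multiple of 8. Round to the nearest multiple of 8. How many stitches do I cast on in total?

CO 48 sts.

12 / 5 = 2.4 sts per cm.
19 × 2.4 = 45.60 sts.
Nearest multiple of 8: 48.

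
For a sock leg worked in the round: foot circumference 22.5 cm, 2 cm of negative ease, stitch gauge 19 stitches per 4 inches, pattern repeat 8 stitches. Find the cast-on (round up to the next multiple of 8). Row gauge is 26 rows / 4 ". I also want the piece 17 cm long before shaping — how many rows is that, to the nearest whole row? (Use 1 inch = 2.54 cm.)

Cast on 40 stitches; work 44 rows.

Finished = 22.5 − 2 = 20.5 cm.
20.5 cm × 1/2.54 = 8.07 inches.
19/4 = 4.75 sts per in; 8.07 × 4.75 = 38.34 sts.
Next multiple of 8 → 40.
17 cm = 6.69 inches; × 6.5 = 43.50 → 44 rows.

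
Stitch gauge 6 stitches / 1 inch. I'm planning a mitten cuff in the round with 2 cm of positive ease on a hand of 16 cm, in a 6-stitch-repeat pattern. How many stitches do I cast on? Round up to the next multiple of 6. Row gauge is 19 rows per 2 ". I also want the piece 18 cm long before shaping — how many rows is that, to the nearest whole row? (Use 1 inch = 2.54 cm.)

Finished = 16 + 2 = 18 cm.
18 cm × 1/2.54 = 7.09 inches.
6/1 = 6 sts per in; 7.09 × 6 = 42.52 sts.
Next multiple of 6 → 48.
18 cm = 7.09 inches; × 9.5 = 67.32 → 67 rows.

Cast on 48 stitches; work 67 rows.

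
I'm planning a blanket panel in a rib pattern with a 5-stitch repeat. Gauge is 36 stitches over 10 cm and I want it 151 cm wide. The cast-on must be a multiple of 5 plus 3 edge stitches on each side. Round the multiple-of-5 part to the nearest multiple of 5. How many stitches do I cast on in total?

Cast on 546 stitches.

36 / 10 = 3.6 sts per cm.
151 × 3.6 = 543.60 sts.
Less 6 edge sts → 537.60 for the repeat.
Nearest multiple of 5: 540.
Add back 6 edge sts → 546.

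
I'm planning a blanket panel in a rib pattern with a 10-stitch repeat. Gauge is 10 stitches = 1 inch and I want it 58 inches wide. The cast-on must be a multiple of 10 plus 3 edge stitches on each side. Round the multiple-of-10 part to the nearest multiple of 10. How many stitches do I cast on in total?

10 / 1 = 10 sts per inch.
58 × 10 = 580.00 sts.
Less 6 edge sts → 574.00 for the repeat.
Nearest multiple of 10: 570.
Add back 6 edge sts → 576.

CO 576 sts.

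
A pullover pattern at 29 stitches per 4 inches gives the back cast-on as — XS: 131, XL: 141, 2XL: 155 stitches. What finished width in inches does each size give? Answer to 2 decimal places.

29/4 = 7.25 sts per in.
XS: 131 / 7.25 = 18.069 → 18.07 in.
XL: 141 / 7.25 = 19.448 → 19.45 in.
2XL: 155 / 7.25 = 21.379 → 21.38 in.

XS 18.07 inches; XL 19.45 inches; 2XL 21.38 inches.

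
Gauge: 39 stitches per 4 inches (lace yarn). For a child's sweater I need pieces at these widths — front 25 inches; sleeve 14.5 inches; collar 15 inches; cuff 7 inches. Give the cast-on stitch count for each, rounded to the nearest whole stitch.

Rate = 39/4 = 9.75 sts per in.
front: 25 × 9.75 = 243.75 → 244.
sleeve: 14.5 × 9.75 = 141.38 → 141.
collar: 15 × 9.75 = 146.25 → 146.
cuff: 7 × 9.75 = 68.25 → 68.

front 244; sleeve 141; collar 146; cuff 68.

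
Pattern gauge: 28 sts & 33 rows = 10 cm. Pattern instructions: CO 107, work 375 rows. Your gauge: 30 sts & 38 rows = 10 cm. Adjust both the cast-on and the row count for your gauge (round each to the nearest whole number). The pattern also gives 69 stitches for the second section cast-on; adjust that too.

Stitches: 107 × 30/28 = 114.64 → 115.
Rows: 375 × 38/33 = 431.82 → 432.
second section cast-on: 69 × 30/28 = 73.93 → 74.

Cast on 115 stitches; work 432 rows; second section cast-on 74 stitches.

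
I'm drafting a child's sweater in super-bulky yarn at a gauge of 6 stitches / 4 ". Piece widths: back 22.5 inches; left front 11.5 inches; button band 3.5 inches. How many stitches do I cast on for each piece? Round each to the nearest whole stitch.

back 34; left front 17; button band 5.

Rate = 6/4 = 1.5 sts per in.
back: 22.5 × 1.5 = 33.75 → 34.
left front: 11.5 × 1.5 = 17.25 → 17.
button band: 3.5 × 1.5 = 5.25 → 5.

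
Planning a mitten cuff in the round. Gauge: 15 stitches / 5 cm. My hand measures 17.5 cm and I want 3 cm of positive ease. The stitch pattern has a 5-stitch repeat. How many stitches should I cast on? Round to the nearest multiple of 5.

Finished = 17.5 + 3 = 20.5 cm.
15 / 5 = 3 sts/cm.
20.5 × 3 = 61.50 sts.
Nearest multiple of 5: 60.

CO 60 sts.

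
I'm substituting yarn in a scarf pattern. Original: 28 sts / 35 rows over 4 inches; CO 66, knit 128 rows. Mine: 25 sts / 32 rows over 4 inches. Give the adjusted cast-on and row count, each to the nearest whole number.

Cast on 59 stitches; work 117 rows.

Stitches: 66 × 25/28 = 58.93 → 59.
Rows: 128 × 32/35 = 117.03 → 117.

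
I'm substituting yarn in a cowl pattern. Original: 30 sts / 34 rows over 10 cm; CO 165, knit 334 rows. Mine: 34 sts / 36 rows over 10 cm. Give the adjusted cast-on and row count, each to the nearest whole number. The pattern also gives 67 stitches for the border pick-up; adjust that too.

Stitches: 165 × 34/30 = 187.00 → 187.
Rows: 334 × 36/34 = 353.65 → 354.
border pick-up: 67 × 34/30 = 75.93 → 76.

Cast on 187 stitches; work 354 rows; border pick-up 76 stitches.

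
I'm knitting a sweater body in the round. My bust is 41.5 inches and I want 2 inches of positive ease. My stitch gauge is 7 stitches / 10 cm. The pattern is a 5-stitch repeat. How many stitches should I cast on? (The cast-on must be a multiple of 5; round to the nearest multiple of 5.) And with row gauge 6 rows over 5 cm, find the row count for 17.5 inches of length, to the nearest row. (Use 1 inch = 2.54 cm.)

Finished = 41.5 + 2 = 43.5 inches.
43.5 inches × 2.54 = 110.49 cm.
7/10 = 0.7 sts per cm; 110.49 × 0.7 = 77.34 sts.
Nearest multiple of 5 → 75.
17.5 inches = 44.45 cm; × 1.2 = 53.34 → 53 rows.

Cast on 75 stitches; work 53 rows.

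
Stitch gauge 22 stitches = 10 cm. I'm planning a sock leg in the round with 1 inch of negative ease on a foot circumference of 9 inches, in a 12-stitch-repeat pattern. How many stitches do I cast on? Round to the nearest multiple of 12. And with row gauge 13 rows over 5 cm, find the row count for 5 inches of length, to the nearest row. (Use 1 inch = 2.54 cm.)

Finished = 9 − 1 = 8 inches.
8 inches × 2.54 = 20.32 cm.
22/10 = 2.2 sts per cm; 20.32 × 2.2 = 44.70 sts.
Nearest multiple of 12 → 48.
5 inches = 12.70 cm; × 2.6 = 33.02 → 33 rows.

Cast on 48 stitches; work 33 rows.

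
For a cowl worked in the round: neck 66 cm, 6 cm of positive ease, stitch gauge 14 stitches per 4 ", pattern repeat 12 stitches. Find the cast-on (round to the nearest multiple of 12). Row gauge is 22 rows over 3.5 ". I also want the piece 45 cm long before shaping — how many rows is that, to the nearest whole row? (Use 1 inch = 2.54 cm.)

Finished = 66 + 6 = 72 cm.
72 cm × 1/2.54 = 28.35 inches.
14/4 = 3.5 sts per in; 28.35 × 3.5 = 99.21 sts.
Nearest multiple of 12 → 96.
45 cm = 17.72 inches; × 6.286 = 111.36 → 111 rows.

Cast on 96 stitches; work 111 rows.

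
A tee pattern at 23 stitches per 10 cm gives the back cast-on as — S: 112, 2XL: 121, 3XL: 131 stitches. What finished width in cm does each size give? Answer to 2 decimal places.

S 48.70 cm; 2XL 52.61 cm; 3XL 56.96 cm.

23/10 = 2.3 sts per cm.
S: 112 / 2.3 = 48.696 → 48.70 cm.
2XL: 121 / 2.3 = 52.609 → 52.61 cm.
3XL: 131 / 2.3 = 56.957 → 56.96 cm.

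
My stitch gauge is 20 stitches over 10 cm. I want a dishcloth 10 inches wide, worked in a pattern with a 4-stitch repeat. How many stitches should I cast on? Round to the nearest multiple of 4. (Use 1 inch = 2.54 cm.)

10 in = 10 × 2.54 = 25.40 cm.
20 / 10 = 2 sts/cm.
25.40 × 2 = 50.80 sts.
→ 52.

Cast on 52 stitches.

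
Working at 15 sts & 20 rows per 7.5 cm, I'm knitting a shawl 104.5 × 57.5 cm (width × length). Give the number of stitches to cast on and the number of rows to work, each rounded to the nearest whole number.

Cast on 209 stitches and work 153 rows.

Stitch gauge = 15/7.5 = 2 sts/cm; 104.5 × 2 = 209.00 → 209 sts.
Row gauge = 20/7.5 = 2.667 rows/cm; 57.5 × 2.667 = 153.33 → 153 rows.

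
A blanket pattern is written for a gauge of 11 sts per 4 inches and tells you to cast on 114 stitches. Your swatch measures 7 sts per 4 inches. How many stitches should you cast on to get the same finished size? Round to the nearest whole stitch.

CO 73 sts.

Scale factor = 7 / 11 = 0.636.
114 × 7 / 11 = 72.55 sts.
→ 73 sts.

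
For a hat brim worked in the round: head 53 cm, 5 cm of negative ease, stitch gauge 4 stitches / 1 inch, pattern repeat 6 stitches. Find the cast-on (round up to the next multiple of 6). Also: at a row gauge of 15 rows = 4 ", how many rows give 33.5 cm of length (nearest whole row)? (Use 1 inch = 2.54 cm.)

Cast on 78 stitches; work 49 rows.

Finished = 53 − 5 = 48 cm.
48 cm × 1/2.54 = 18.90 inches.
4/1 = 4 sts per in; 18.90 × 4 = 75.59 sts.
Next multiple of 6 → 78.
33.5 cm = 13.19 inches; × 3.75 = 49.46 → 49 rows.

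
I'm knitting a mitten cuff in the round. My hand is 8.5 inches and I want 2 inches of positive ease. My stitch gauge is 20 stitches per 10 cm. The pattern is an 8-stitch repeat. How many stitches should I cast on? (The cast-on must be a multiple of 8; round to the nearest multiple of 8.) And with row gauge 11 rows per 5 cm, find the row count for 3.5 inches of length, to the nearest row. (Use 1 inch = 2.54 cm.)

Cast on 56 stitches; work 20 rows.

Finished = 8.5 + 2 = 10.5 inches.
10.5 inches × 2.54 = 26.67 cm.
20/10 = 2 sts per cm; 26.67 × 2 = 53.34 sts.
Nearest multiple of 8 → 56.
3.5 inches = 8.89 cm; × 2.2 = 19.56 → 20 rows.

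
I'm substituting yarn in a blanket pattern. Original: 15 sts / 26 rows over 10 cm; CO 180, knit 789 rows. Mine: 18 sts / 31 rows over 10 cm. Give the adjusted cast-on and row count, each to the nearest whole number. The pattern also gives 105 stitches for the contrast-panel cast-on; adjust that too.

Cast on 216 stitches; work 941 rows; contrast-panel cast-on 126 stitches.

Stitches: 180 × 18/15 = 216.00 → 216.
Rows: 789 × 31/26 = 940.73 → 941.
contrast-panel cast-on: 105 × 18/15 = 126.00 → 126.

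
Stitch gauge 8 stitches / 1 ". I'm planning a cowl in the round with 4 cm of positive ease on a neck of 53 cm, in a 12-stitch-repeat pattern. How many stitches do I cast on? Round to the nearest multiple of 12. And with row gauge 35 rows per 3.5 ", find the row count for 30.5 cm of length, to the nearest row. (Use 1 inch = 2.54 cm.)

Cast on 180 stitches; work 120 rows.

Finished = 53 + 4 = 57 cm.
57 cm × 1/2.54 = 22.44 inches.
8/1 = 8 sts per in; 22.44 × 8 = 179.53 sts.
Nearest multiple of 12 → 180.
30.5 cm = 12.01 inches; × 10 = 120.08 → 120 rows.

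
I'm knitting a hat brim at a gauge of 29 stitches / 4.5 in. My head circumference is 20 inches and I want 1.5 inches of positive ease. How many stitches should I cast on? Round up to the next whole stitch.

Finished = 20 + 1.5 = 21.5 in.
29 / 4.5 = 6.444 sts per inch.
21.50 × 6.444 = 138.56 sts.
→ 139 sts.

Cast on 139 stitches.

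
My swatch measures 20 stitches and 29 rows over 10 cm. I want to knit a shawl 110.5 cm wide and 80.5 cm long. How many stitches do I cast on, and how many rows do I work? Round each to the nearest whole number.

Stitch gauge = 20/10 = 2 sts/cm; 110.5 × 2 = 221.00 → 221 sts.
Row gauge = 29/10 = 2.9 rows/cm; 80.5 × 2.9 = 233.45 → 233 rows.

Cast on 221 stitches and work 233 rows.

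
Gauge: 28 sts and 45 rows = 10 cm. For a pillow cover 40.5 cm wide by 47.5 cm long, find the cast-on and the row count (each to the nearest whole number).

Stitch gauge = 28/10 = 2.8 sts/cm; 40.5 × 2.8 = 113.40 → 113 sts.
Row gauge = 45/10 = 4.5 rows/cm; 47.5 × 4.5 = 213.75 → 214 rows.

Cast on 113 stitches and work 214 rows.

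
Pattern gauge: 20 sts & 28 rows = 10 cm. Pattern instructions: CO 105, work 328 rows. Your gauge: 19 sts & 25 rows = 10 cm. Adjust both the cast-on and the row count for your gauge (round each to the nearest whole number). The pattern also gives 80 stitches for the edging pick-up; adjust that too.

Cast on 100 stitches; work 293 rows; edging pick-up 76 stitches.

Stitches: 105 × 19/20 = 99.75 → 100.
Rows: 328 × 25/28 = 292.86 → 293.
edging pick-up: 80 × 19/20 = 76.00 → 76.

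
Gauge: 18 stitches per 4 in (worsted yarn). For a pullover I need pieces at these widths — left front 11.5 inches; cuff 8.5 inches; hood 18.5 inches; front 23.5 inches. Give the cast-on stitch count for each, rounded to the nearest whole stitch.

Rate = 18/4 = 4.5 sts per in.
left front: 11.5 × 4.5 = 51.75 → 52.
cuff: 8.5 × 4.5 = 38.25 → 38.
hood: 18.5 × 4.5 = 83.25 → 83.
front: 23.5 × 4.5 = 105.75 → 106.

left front 52; cuff 38; hood 83; front 106.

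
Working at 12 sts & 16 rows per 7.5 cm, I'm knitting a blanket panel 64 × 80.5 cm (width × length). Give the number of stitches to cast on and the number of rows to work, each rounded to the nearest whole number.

Cast on 102 stitches and work 172 rows.

Stitch gauge = 12/7.5 = 1.6 sts/cm; 64 × 1.6 = 102.40 → 102 sts.
Row gauge = 16/7.5 = 2.133 rows/cm; 80.5 × 2.133 = 171.73 → 172 rows.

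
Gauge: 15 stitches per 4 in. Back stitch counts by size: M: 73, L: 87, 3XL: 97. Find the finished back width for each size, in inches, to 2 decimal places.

M 19.47 inches; L 23.20 inches; 3XL 25.87 inches.

15/4 = 3.75 sts per in.
M: 73 / 3.75 = 19.467 → 19.47 in.
L: 87 / 3.75 = 23.200 → 23.20 in.
3XL: 97 / 3.75 = 25.867 → 25.87 in.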